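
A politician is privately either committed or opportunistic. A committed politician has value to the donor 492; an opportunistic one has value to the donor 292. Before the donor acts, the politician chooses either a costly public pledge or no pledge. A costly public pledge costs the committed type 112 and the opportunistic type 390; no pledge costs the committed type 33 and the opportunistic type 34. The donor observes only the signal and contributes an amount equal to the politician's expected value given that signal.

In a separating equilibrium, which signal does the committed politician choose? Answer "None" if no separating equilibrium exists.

Try committed → pledge, opportunistic → no pledge:
  Under separation the donor infers type exactly: pledge → committed (pays 492), no pledge → opportunistic (pays 292).
  Committed: pledge gives 492 − 112 = 380; no pledge gives 292 − 33 = 259. No deviation. ✓
  Opportunistic: no pledge gives 292 − 34 = 258; pledge gives 492 − 390 = 102. No deviation. ✓
Both hold — the committed type sends pledge.

pledge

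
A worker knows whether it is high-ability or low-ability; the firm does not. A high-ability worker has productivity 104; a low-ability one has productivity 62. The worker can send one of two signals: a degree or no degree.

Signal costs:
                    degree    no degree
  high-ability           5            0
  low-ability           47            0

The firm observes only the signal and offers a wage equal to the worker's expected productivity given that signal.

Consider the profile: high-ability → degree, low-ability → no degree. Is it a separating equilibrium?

If types separate, degree earns payment 104 and no degree earns 62.
High-ability: degree gives 104 − 5 = 99; no degree gives 62 − 0 = 62. No deviation. ✓
Low-ability: no degree gives 62 − 0 = 62; degree gives 104 − 47 = 57. No deviation. ✓
Neither type gains from mimicking the other.

Yes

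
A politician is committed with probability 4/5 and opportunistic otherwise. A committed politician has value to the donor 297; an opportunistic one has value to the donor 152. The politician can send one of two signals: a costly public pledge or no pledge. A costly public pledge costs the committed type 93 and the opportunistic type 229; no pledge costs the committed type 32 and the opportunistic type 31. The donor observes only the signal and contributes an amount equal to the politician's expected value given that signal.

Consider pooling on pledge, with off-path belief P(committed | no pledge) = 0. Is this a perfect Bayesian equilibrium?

At the pooled signal (pledge) the donor holds the prior 4/5 and pays 4/5·297 + 1/5·152 = 268. Off-path (no pledge) belief 0 gives 0·297 + 1·152 = 152.
Committed: pledge gives 268 − 93 = 175; no pledge gives 152 − 32 = 120. Stays. ✓
Opportunistic: pledge gives 268 − 229 = 39; no pledge gives 152 − 31 = 121. Deviates. ✗

No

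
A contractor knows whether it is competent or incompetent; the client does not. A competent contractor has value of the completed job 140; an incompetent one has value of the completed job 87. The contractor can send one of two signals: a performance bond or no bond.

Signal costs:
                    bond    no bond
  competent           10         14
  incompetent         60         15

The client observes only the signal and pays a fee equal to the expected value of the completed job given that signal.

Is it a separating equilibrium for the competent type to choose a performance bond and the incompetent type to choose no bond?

No

Under separation the client infers type exactly: bond → competent (pays 140), no bond → incompetent (pays 87).
Competent: bond gives 140 − 10 = 130; no bond gives 87 − 14 = 73. No deviation. ✓
Incompetent: no bond gives 87 − 15 = 72; bond gives 140 − 60 = 80. Would deviate. ✗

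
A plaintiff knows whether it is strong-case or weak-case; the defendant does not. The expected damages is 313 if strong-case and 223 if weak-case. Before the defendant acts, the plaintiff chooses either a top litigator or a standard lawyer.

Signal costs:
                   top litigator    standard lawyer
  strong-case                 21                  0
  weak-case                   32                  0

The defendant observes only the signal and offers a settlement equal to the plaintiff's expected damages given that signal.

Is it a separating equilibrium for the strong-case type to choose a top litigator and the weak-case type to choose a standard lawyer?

If types separate, top litigator earns payment 313 and standard lawyer earns 223.
Strong-case: top litigator gives 313 − 21 = 292; standard lawyer gives 223 − 0 = 223. No deviation. ✓
Weak-case: standard lawyer gives 223 − 0 = 223; top litigator gives 313 − 32 = 281. Would deviate. ✗

No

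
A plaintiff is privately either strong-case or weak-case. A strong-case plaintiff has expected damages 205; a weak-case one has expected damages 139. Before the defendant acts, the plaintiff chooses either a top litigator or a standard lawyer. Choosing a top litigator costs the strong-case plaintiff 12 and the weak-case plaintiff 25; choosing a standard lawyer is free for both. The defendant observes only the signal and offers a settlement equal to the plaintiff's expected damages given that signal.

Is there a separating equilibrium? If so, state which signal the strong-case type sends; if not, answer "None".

Try strong-case → top litigator, weak-case → standard lawyer:
  If types separate, top litigator earns payment 205 and standard lawyer earns 139.
  Strong-case: top litigator gives 205 − 12 = 193; standard lawyer gives 139 − 0 = 139. No deviation. ✓
  Weak-case: standard lawyer gives 139 − 0 = 139; top litigator gives 205 − 25 = 180. Would deviate. ✗
Try strong-case → standard lawyer, weak-case → top litigator:
  If types separate, standard lawyer earns payment 205 and top litigator earns 139.
  Strong-case: standard lawyer gives 205 − 0 = 205; top litigator gives 139 − 12 = 127. No deviation. ✓
  Weak-case: top litigator gives 139 − 25 = 114; standard lawyer gives 205 − 0 = 205. Would deviate. ✗
Neither assignment is incentive-compatible.

None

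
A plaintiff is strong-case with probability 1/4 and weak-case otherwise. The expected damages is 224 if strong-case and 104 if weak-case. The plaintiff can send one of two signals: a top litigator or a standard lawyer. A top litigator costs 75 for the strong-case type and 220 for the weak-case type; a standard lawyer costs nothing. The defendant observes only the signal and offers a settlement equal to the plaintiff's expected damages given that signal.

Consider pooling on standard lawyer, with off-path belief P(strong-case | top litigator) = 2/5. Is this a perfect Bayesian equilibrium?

Yes

At the pooled signal (standard lawyer) the defendant holds the prior 1/4 and pays 1/4·224 + 3/4·104 = 134. Off-path (top litigator) belief 2/5 gives 2/5·224 + 3/5·104 = 152.
Strong-case: standard lawyer gives 134 − 0 = 134; top litigator gives 152 − 75 = 77. Stays. ✓
Weak-case: standard lawyer gives 134 − 0 = 134; top litigator gives 152 − 220 = -68. Stays. ✓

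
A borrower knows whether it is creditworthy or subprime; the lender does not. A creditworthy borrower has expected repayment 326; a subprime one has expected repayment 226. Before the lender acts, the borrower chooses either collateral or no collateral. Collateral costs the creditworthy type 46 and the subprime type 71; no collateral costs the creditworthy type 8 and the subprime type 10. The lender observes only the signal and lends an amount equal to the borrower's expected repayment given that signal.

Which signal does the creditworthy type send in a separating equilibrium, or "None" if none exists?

Try creditworthy → collateral, subprime → no collateral:
  Under separation the lender infers type exactly: collateral → creditworthy (pays 326), no collateral → subprime (pays 226).
  Creditworthy: collateral gives 326 − 46 = 280; no collateral gives 226 − 8 = 218. No deviation. ✓
  Subprime: no collateral gives 226 − 10 = 216; collateral gives 326 − 71 = 255. Would deviate. ✗
Try creditworthy → no collateral, subprime → collateral:
  Under separation the lender infers type exactly: no collateral → creditworthy (pays 326), collateral → subprime (pays 226).
  Creditworthy: no collateral gives 326 − 8 = 318; collateral gives 226 − 46 = 180. No deviation. ✓
  Subprime: collateral gives 226 − 71 = 155; no collateral gives 326 − 10 = 316. Would deviate. ✗
Neither assignment is incentive-compatible.

None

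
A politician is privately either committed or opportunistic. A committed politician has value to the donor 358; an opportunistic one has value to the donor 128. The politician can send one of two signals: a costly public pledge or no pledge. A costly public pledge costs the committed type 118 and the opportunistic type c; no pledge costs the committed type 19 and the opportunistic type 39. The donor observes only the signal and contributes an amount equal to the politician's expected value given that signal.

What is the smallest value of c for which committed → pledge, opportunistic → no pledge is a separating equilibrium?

269

Under separation: pledge → committed (pays 358); no pledge → opportunistic (pays 128).
Committed: 358 − 118 = 240 ≥ 128 − 19 = 109. Holds regardless of c. ✓
Opportunistic: 128 − 39 ≥ 358 − c, so c ≥ 358 − 89 = 269.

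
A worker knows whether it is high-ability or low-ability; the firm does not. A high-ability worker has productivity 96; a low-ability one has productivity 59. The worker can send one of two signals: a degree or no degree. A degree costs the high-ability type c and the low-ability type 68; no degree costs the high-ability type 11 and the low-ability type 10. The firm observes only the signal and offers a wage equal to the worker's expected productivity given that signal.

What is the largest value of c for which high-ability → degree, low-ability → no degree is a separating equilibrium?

48

Under separation: degree → high-ability (pays 96); no degree → low-ability (pays 59).
Low-ability: 59 − 10 = 49 ≥ 96 − 68 = 28. Holds regardless of c. ✓
High-ability: 96 − c ≥ 59 − 11, so c ≤ 96 − 48 = 48.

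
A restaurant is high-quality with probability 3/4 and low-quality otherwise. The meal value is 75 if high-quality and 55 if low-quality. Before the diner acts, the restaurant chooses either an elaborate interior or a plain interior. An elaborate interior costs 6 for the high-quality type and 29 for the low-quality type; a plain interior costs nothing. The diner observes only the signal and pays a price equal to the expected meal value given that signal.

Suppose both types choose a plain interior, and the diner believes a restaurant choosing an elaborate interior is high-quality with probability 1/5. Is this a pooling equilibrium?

Yes

At the pooled signal (plain interior) the diner holds the prior 3/4 and pays 3/4·75 + 1/4·55 = 70. Off-path (elaborate interior) belief 1/5 gives 1/5·75 + 4/5·55 = 59.
High-quality: plain interior gives 70 − 0 = 70; elaborate interior gives 59 − 6 = 53. Stays. ✓
Low-quality: plain interior gives 70 − 0 = 70; elaborate interior gives 59 − 29 = 30. Stays. ✓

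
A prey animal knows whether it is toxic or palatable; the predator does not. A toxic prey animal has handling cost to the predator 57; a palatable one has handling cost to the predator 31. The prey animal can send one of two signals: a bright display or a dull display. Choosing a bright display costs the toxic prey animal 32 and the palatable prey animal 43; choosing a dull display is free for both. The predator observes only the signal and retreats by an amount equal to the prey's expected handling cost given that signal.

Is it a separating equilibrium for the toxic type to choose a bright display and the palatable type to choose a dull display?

No

If types separate, bright display earns payment 57 and dull display earns 31.
Toxic: bright display gives 57 − 32 = 25; dull display gives 31 − 0 = 31. Would deviate. ✗
Palatable: dull display gives 31 − 0 = 31; bright display gives 57 − 43 = 14. No deviation. ✓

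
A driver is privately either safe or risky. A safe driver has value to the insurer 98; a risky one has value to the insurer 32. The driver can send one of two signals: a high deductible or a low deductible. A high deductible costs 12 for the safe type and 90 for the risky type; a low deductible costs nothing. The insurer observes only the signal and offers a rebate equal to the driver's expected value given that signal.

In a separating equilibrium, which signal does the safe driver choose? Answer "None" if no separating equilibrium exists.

high deductible

Try safe → high deductible, risky → low deductible:
  Under separation the insurer infers type exactly: high deductible → safe (pays 98), low deductible → risky (pays 32).
  Safe: high deductible gives 98 − 12 = 86; low deductible gives 32 − 0 = 32. No deviation. ✓
  Risky: low deductible gives 32 − 0 = 32; high deductible gives 98 − 90 = 8. No deviation. ✓
Both hold — the safe type sends high deductible.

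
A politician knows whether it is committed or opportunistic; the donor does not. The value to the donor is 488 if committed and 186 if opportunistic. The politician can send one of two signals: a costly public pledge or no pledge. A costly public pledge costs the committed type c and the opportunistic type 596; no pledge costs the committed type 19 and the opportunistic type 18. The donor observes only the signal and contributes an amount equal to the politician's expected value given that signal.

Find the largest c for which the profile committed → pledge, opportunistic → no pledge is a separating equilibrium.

321

Under separation: pledge → committed (pays 488); no pledge → opportunistic (pays 186).
Opportunistic: 186 − 18 = 168 ≥ 488 − 596 = -108. Holds regardless of c. ✓
Committed: 488 − c ≥ 186 − 19, so c ≤ 488 − 167 = 321.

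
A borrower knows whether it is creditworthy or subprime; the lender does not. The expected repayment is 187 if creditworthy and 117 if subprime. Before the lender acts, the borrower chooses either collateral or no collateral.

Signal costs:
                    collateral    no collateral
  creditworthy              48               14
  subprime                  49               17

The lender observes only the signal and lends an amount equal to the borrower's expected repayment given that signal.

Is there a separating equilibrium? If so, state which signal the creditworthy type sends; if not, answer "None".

Try creditworthy → collateral, subprime → no collateral:
  Under separation the lender infers type exactly: collateral → creditworthy (pays 187), no collateral → subprime (pays 117).
  Creditworthy: collateral gives 187 − 48 = 139; no collateral gives 117 − 14 = 103. No deviation. ✓
  Subprime: no collateral gives 117 − 17 = 100; collateral gives 187 − 49 = 138. Would deviate. ✗
Try creditworthy → no collateral, subprime → collateral:
  Under separation the lender infers type exactly: no collateral → creditworthy (pays 187), collateral → subprime (pays 117).
  Creditworthy: no collateral gives 187 − 14 = 173; collateral gives 117 − 48 = 69. No deviation. ✓
  Subprime: collateral gives 117 − 49 = 68; no collateral gives 187 − 17 = 170. Would deviate. ✗
Neither assignment is incentive-compatible.

None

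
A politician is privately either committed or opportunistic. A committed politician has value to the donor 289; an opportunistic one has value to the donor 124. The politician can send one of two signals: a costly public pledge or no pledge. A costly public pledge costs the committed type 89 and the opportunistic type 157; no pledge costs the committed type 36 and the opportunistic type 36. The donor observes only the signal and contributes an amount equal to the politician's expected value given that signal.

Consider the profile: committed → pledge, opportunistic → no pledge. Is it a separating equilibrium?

No

Under separation the donor infers type exactly: pledge → committed (pays 289), no pledge → opportunistic (pays 124).
Committed: pledge gives 289 − 89 = 200; no pledge gives 124 − 36 = 88. No deviation. ✓
Opportunistic: no pledge gives 124 − 36 = 88; pledge gives 289 − 157 = 132. Would deviate. ✗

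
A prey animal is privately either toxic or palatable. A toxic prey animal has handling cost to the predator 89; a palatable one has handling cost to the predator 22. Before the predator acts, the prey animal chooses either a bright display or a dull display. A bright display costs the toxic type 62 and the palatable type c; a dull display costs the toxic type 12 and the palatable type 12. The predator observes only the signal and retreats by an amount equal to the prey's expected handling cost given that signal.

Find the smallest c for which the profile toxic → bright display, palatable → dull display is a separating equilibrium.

Under separation: bright display → toxic (pays 89); dull display → palatable (pays 22).
Toxic: 89 − 62 = 27 ≥ 22 − 12 = 10. Holds regardless of c. ✓
Palatable: 22 − 12 ≥ 89 − c, so c ≥ 89 − 10 = 79.

79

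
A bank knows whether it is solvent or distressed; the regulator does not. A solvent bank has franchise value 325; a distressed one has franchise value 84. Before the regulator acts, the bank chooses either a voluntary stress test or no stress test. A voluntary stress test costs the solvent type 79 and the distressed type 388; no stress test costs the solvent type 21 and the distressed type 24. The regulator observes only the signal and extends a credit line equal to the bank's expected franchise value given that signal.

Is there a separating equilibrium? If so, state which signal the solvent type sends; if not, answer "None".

stress test

Try solvent → stress test, distressed → no stress test:
  Under separation the regulator infers type exactly: stress test → solvent (pays 325), no stress test → distressed (pays 84).
  Solvent: stress test gives 325 − 79 = 246; no stress test gives 84 − 21 = 63. No deviation. ✓
  Distressed: no stress test gives 84 − 24 = 60; stress test gives 325 − 388 = -63. No deviation. ✓
Both hold — the solvent type sends stress test.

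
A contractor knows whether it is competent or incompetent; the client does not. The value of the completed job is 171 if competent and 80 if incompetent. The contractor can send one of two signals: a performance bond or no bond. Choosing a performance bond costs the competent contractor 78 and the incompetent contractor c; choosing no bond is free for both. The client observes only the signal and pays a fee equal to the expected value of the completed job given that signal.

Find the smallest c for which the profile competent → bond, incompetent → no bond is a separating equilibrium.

91

Under separation: bond → competent (pays 171); no bond → incompetent (pays 80).
Competent: 171 − 78 = 93 ≥ 80 − 0 = 80. Holds regardless of c. ✓
Incompetent: 80 − 0 ≥ 171 − c, so c ≥ 171 − 80 = 91.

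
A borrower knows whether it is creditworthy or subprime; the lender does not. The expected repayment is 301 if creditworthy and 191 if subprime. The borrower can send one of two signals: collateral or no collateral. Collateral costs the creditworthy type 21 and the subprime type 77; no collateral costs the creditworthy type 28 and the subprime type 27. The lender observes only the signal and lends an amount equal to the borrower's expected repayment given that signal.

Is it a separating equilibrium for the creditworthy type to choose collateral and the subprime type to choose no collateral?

If types separate, collateral earns payment 301 and no collateral earns 191.
Creditworthy: collateral gives 301 − 21 = 280; no collateral gives 191 − 28 = 163. No deviation. ✓
Subprime: no collateral gives 191 − 27 = 164; collateral gives 301 − 77 = 224. Would deviate. ✗

No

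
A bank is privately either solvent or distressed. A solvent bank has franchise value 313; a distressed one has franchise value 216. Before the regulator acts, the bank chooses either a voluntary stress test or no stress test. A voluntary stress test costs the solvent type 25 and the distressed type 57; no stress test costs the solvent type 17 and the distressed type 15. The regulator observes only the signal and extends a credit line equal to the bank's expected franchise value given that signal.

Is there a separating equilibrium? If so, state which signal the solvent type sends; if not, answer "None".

Try solvent → stress test, distressed → no stress test:
  Under separation the regulator infers type exactly: stress test → solvent (pays 313), no stress test → distressed (pays 216).
  Solvent: stress test gives 313 − 25 = 288; no stress test gives 216 − 17 = 199. No deviation. ✓
  Distressed: no stress test gives 216 − 15 = 201; stress test gives 313 − 57 = 256. Would deviate. ✗
Try solvent → no stress test, distressed → stress test:
  Under separation the regulator infers type exactly: no stress test → solvent (pays 313), stress test → distressed (pays 216).
  Solvent: no stress test gives 313 − 17 = 296; stress test gives 216 − 25 = 191. No deviation. ✓
  Distressed: stress test gives 216 − 57 = 159; no stress test gives 313 − 15 = 298. Would deviate. ✗
Neither assignment is incentive-compatible.

None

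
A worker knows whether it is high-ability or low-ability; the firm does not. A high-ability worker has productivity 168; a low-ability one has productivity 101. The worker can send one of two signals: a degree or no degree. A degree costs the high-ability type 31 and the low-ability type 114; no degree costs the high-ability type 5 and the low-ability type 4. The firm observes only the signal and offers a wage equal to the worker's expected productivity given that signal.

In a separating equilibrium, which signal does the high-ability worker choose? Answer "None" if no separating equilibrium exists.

degree

Try high-ability → degree, low-ability → no degree:
  If types separate, degree earns payment 168 and no degree earns 101.
  High-ability: degree gives 168 − 31 = 137; no degree gives 101 − 5 = 96. No deviation. ✓
  Low-ability: no degree gives 101 − 4 = 97; degree gives 168 − 114 = 54. No deviation. ✓
Both hold — the high-ability type sends degree.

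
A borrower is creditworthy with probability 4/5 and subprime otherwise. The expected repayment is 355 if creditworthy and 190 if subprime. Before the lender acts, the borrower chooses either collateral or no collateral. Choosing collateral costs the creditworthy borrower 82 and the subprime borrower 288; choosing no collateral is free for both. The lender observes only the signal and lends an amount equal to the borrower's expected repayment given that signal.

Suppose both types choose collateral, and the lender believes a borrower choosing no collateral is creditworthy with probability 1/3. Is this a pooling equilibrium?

At the pooled signal (collateral) the lender holds the prior 4/5 and pays 4/5·355 + 1/5·190 = 322. Off-path (no collateral) belief 1/3 gives 1/3·355 + 2/3·190 = 245.
Creditworthy: collateral gives 322 − 82 = 240; no collateral gives 245 − 0 = 245. Deviates. ✗
Subprime: collateral gives 322 − 288 = 34; no collateral gives 245 − 0 = 245. Deviates. ✗

No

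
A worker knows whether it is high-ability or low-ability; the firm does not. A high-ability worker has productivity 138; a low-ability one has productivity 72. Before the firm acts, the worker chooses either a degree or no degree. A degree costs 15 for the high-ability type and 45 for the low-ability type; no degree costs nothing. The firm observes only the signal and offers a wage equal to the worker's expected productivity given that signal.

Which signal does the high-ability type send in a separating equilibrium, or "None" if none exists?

None

Try high-ability → degree, low-ability → no degree:
  If types separate, degree earns payment 138 and no degree earns 72.
  High-ability: degree gives 138 − 15 = 123; no degree gives 72 − 0 = 72. No deviation. ✓
  Low-ability: no degree gives 72 − 0 = 72; degree gives 138 − 45 = 93. Would deviate. ✗
Try high-ability → no degree, low-ability → degree:
  If types separate, no degree earns payment 138 and degree earns 72.
  High-ability: no degree gives 138 − 0 = 138; degree gives 72 − 15 = 57. No deviation. ✓
  Low-ability: degree gives 72 − 45 = 27; no degree gives 138 − 0 = 138. Would deviate. ✗
Neither assignment is incentive-compatible.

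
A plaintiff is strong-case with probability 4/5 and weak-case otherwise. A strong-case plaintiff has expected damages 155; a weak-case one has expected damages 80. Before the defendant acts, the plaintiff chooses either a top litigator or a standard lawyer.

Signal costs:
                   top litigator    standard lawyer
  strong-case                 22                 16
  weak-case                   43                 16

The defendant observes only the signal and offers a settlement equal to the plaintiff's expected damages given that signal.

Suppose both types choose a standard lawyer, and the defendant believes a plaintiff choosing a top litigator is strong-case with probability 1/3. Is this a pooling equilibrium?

Yes

At the pooled signal (standard lawyer) the defendant holds the prior 4/5 and pays 4/5·155 + 1/5·80 = 140. Off-path (top litigator) belief 1/3 gives 1/3·155 + 2/3·80 = 105.
Strong-case: standard lawyer gives 140 − 16 = 124; top litigator gives 105 − 22 = 83. Stays. ✓
Weak-case: standard lawyer gives 140 − 16 = 124; top litigator gives 105 − 43 = 62. Stays. ✓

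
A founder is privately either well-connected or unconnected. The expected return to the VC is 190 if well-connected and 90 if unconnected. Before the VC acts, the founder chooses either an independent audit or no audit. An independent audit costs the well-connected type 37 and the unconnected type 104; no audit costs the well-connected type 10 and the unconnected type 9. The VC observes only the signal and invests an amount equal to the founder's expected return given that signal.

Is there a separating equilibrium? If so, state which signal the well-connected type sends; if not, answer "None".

Try well-connected → audit, unconnected → no audit:
  Under separation the VC infers type exactly: audit → well-connected (pays 190), no audit → unconnected (pays 90).
  Well-connected: audit gives 190 − 37 = 153; no audit gives 90 − 10 = 80. No deviation. ✓
  Unconnected: no audit gives 90 − 9 = 81; audit gives 190 − 104 = 86. Would deviate. ✗
Try well-connected → no audit, unconnected → audit:
  Under separation the VC infers type exactly: no audit → well-connected (pays 190), audit → unconnected (pays 90).
  Well-connected: no audit gives 190 − 10 = 180; audit gives 90 − 37 = 53. No deviation. ✓
  Unconnected: audit gives 90 − 104 = -14; no audit gives 190 − 9 = 181. Would deviate. ✗
Neither assignment is incentive-compatible.

None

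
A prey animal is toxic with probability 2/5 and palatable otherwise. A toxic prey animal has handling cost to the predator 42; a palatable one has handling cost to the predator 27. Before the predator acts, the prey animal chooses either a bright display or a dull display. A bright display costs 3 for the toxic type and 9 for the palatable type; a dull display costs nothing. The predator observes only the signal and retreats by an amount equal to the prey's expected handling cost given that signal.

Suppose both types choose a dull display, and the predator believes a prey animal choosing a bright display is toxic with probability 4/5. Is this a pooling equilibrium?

No

At the pooled signal (dull display) the predator holds the prior 2/5 and pays 2/5·42 + 3/5·27 = 33. Off-path (bright display) belief 4/5 gives 4/5·42 + 1/5·27 = 39.
Toxic: dull display gives 33 − 0 = 33; bright display gives 39 − 3 = 36. Deviates. ✗
Palatable: dull display gives 33 − 0 = 33; bright display gives 39 − 9 = 30. Stays. ✓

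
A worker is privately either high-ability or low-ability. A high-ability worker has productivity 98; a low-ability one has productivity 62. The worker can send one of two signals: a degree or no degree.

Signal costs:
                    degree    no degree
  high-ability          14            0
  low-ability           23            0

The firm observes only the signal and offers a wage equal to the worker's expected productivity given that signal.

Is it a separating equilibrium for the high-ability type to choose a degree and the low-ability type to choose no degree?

No

Under separation the firm infers type exactly: degree → high-ability (pays 98), no degree → low-ability (pays 62).
High-ability: degree gives 98 − 14 = 84; no degree gives 62 − 0 = 62. No deviation. ✓
Low-ability: no degree gives 62 − 0 = 62; degree gives 98 − 23 = 75. Would deviate. ✗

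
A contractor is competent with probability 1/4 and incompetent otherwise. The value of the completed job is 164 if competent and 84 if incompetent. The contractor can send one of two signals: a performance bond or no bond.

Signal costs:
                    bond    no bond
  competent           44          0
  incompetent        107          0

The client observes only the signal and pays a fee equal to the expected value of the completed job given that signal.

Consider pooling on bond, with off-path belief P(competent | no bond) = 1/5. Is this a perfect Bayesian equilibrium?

No

At the pooled signal (bond) the client holds the prior 1/4 and pays 1/4·164 + 3/4·84 = 104. Off-path (no bond) belief 1/5 gives 1/5·164 + 4/5·84 = 100.
Competent: bond gives 104 − 44 = 60; no bond gives 100 − 0 = 100. Deviates. ✗
Incompetent: bond gives 104 − 107 = -3; no bond gives 100 − 0 = 100. Deviates. ✗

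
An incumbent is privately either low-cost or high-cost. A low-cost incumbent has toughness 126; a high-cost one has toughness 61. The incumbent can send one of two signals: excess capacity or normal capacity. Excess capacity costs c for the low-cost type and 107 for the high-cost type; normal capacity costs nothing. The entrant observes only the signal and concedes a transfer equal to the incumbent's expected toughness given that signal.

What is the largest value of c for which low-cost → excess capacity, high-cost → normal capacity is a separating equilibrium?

Under separation: excess capacity → low-cost (pays 126); normal capacity → high-cost (pays 61).
High-cost: 61 − 0 = 61 ≥ 126 − 107 = 19. Holds regardless of c. ✓
Low-cost: 126 − c ≥ 61 − 0, so c ≤ 126 − 61 = 65.

65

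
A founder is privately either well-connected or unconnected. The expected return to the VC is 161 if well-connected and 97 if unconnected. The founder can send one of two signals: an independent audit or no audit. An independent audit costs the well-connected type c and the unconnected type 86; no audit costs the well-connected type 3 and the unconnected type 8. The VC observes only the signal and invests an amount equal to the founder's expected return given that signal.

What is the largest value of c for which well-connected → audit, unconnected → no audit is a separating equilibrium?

Under separation: audit → well-connected (pays 161); no audit → unconnected (pays 97).
Unconnected: 97 − 8 = 89 ≥ 161 − 86 = 75. Holds regardless of c. ✓
Well-connected: 161 − c ≥ 97 − 3, so c ≤ 161 − 94 = 67.

67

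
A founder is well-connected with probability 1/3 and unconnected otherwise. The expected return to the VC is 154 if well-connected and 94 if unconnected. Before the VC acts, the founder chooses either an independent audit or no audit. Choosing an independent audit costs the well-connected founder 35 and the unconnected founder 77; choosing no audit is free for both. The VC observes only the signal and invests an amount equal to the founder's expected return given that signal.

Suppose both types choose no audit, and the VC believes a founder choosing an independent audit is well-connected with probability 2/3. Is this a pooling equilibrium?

On the equilibrium path (no audit) the VC holds the prior 1/3 and pays 1/3·154 + 2/3·94 = 114. Off-path (audit) belief 2/3 gives 2/3·154 + 1/3·94 = 134.
Well-connected: no audit gives 114 − 0 = 114; audit gives 134 − 35 = 99. Stays. ✓
Unconnected: no audit gives 114 − 0 = 114; audit gives 134 − 77 = 57. Stays. ✓
Beliefs are Bayes-consistent on-path and both types best-respond.

Yes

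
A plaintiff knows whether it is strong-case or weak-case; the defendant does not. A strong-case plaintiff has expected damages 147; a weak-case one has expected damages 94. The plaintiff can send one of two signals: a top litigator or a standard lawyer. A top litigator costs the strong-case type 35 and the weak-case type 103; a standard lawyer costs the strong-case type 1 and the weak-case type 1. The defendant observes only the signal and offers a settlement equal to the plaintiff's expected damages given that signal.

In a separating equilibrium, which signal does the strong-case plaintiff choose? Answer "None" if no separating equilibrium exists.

Try strong-case → top litigator, weak-case → standard lawyer:
  If types separate, top litigator earns payment 147 and standard lawyer earns 94.
  Strong-case: top litigator gives 147 − 35 = 112; standard lawyer gives 94 − 1 = 93. No deviation. ✓
  Weak-case: standard lawyer gives 94 − 1 = 93; top litigator gives 147 − 103 = 44. No deviation. ✓
Both hold — the strong-case type sends top litigator.

top litigator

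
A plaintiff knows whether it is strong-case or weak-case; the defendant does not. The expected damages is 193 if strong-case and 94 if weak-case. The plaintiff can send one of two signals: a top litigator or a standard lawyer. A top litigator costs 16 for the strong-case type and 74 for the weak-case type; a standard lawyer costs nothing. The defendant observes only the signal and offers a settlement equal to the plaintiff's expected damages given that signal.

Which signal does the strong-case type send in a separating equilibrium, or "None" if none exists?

None

Try strong-case → top litigator, weak-case → standard lawyer:
  If types separate, top litigator earns payment 193 and standard lawyer earns 94.
  Strong-case: top litigator gives 193 − 16 = 177; standard lawyer gives 94 − 0 = 94. No deviation. ✓
  Weak-case: standard lawyer gives 94 − 0 = 94; top litigator gives 193 − 74 = 119. Would deviate. ✗
Try strong-case → standard lawyer, weak-case → top litigator:
  If types separate, standard lawyer earns payment 193 and top litigator earns 94.
  Strong-case: standard lawyer gives 193 − 0 = 193; top litigator gives 94 − 16 = 78. No deviation. ✓
  Weak-case: top litigator gives 94 − 74 = 20; standard lawyer gives 193 − 0 = 193. Would deviate. ✗
Neither assignment is incentive-compatible.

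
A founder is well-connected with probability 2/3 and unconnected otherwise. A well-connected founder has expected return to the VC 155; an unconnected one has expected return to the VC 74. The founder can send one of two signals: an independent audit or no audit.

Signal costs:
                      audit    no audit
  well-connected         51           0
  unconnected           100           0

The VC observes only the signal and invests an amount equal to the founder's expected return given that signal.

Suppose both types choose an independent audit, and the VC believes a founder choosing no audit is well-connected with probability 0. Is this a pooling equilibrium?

No

At the pooled signal (audit) the VC holds the prior 2/3 and pays 2/3·155 + 1/3·74 = 128. Off-path (no audit) belief 0 gives 0·155 + 1·74 = 74.
Well-connected: audit gives 128 − 51 = 77; no audit gives 74 − 0 = 74. Stays. ✓
Unconnected: audit gives 128 − 100 = 28; no audit gives 74 − 0 = 74. Deviates. ✗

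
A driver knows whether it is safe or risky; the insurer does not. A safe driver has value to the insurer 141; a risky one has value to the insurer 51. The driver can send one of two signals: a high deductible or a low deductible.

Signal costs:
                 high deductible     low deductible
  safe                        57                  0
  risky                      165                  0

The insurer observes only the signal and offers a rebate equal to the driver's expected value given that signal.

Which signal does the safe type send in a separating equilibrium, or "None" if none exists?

high deductible

Try safe → high deductible, risky → low deductible:
  Under separation the insurer infers type exactly: high deductible → safe (pays 141), low deductible → risky (pays 51).
  Safe: high deductible gives 141 − 57 = 84; low deductible gives 51 − 0 = 51. No deviation. ✓
  Risky: low deductible gives 51 − 0 = 51; high deductible gives 141 − 165 = -24. No deviation. ✓
Both hold — the safe type sends high deductible.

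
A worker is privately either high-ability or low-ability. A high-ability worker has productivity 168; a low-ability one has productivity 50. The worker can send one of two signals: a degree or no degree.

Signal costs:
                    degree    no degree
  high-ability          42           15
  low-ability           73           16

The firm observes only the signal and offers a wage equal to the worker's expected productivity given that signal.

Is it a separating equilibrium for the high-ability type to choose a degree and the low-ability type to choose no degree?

Under separation the firm infers type exactly: degree → high-ability (pays 168), no degree → low-ability (pays 50).
High-ability: degree gives 168 − 42 = 126; no degree gives 50 − 15 = 35. No deviation. ✓
Low-ability: no degree gives 50 − 16 = 34; degree gives 168 − 73 = 95. Would deviate. ✗

No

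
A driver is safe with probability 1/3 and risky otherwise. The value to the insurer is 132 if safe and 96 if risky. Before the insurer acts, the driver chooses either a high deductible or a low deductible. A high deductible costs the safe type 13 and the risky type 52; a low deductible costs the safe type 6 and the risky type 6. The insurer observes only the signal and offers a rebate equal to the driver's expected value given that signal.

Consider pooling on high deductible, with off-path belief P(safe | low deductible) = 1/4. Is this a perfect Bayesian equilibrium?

At the pooled signal (high deductible) the insurer holds the prior 1/3 and pays 1/3·132 + 2/3·96 = 108. Off-path (low deductible) belief 1/4 gives 1/4·132 + 3/4·96 = 105.
Safe: high deductible gives 108 − 13 = 95; low deductible gives 105 − 6 = 99. Deviates. ✗
Risky: high deductible gives 108 − 52 = 56; low deductible gives 105 − 6 = 99. Deviates. ✗

No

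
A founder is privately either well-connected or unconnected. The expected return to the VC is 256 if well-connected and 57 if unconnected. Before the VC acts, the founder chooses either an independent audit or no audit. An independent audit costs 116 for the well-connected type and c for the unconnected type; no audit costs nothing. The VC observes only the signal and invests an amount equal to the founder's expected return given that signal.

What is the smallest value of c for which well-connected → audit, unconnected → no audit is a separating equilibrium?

199

Under separation: audit → well-connected (pays 256); no audit → unconnected (pays 57).
Well-connected: 256 − 116 = 140 ≥ 57 − 0 = 57. Holds regardless of c. ✓
Unconnected: 57 − 0 ≥ 256 − c, so c ≥ 256 − 57 = 199.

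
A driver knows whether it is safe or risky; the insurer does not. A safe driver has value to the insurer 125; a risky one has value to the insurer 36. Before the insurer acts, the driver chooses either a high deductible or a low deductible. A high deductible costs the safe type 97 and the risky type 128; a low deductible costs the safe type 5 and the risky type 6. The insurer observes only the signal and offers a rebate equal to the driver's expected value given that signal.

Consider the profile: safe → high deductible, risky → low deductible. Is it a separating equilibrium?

Under separation the insurer infers type exactly: high deductible → safe (pays 125), low deductible → risky (pays 36).
Safe: high deductible gives 125 − 97 = 28; low deductible gives 36 − 5 = 31. Would deviate. ✗
Risky: low deductible gives 36 − 6 = 30; high deductible gives 125 − 128 = -3. No deviation. ✓

No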